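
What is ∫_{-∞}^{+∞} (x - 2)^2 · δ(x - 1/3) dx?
\frac{25}{9}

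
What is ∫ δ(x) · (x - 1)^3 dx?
-1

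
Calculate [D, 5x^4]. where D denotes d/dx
20 x^{3}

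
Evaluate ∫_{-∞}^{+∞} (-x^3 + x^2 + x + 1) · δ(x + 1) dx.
2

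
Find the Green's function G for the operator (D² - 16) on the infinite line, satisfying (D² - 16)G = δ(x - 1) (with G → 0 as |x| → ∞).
-\frac{e^{-4|x - 1|}}{8}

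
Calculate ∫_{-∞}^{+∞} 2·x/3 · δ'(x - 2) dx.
- \frac{2}{3}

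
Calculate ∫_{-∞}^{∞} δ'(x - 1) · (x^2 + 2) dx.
-2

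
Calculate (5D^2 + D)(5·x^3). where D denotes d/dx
15 x \left(x + 10\right)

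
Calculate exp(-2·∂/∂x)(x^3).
x^{3} - 6 x^{2} + 12 x - 8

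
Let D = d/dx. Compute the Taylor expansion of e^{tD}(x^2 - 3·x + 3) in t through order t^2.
t^{2} + t \left(2 x - 3\right) + x^{2} - 3 x + 3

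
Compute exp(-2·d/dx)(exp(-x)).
e^{2 - x}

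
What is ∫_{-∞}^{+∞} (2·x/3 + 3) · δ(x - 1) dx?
\frac{11}{3}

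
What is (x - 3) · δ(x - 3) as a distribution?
0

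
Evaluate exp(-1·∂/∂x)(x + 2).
x + 1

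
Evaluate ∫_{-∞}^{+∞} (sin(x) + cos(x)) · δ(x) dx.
1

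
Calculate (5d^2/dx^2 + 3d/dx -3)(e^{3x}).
51 e^{3 x}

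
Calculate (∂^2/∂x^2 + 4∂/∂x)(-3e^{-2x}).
12 e^{- 2 x}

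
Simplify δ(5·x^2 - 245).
\frac{\delta(x - 7) + \delta(x + 7)}{70}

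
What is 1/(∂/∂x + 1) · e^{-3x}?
- \frac{e^{- 3 x}}{2}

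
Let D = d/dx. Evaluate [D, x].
1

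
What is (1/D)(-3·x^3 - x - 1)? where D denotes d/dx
- \frac{3 x^{4}}{4} - \frac{x^{2}}{2} - x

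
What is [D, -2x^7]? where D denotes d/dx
- 14 x^{6}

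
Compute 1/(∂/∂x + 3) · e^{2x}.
\frac{e^{2 x}}{5}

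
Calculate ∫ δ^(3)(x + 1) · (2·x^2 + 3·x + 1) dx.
0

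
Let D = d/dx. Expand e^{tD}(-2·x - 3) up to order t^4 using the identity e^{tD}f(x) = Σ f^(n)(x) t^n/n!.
- 2 t - 2 x - 3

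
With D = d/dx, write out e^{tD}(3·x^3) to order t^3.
3 t^{3} + 9 t^{2} x + 9 t x^{2} + 3 x^{3}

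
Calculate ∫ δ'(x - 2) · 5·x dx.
-5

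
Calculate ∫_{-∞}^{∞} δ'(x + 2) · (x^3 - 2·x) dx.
-10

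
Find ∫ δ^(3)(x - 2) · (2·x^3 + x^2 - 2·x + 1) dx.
-12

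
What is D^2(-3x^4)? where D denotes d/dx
- 36 x^{2}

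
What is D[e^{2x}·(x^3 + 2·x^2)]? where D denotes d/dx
x \left(2 x^{2} + 7 x + 4\right) e^{2 x}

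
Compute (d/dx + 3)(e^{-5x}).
- 2 e^{- 5 x}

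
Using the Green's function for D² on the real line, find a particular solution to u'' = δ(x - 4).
\frac{|x - 4|}{2}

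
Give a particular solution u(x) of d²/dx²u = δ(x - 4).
\frac{|x - 4|}{2}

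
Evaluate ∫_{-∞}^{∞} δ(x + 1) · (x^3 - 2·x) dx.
1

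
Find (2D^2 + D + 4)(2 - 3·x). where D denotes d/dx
5 - 12 x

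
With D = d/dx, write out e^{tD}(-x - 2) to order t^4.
- t - x - 2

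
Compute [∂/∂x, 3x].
3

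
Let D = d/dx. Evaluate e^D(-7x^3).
- 7 x^{3} - 21 x^{2} - 21 x - 7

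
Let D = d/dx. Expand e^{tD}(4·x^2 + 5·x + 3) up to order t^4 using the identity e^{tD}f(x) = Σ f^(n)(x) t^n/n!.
4 t^{2} + t \left(8 x + 5\right) + 4 x^{2} + 5 x + 3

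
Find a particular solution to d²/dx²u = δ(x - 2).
\frac{|x - 2|}{2}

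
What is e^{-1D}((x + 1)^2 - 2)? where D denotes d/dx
x^{2} - 2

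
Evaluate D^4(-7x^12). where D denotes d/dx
- 83160 x^{8}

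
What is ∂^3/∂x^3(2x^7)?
420 x^{4}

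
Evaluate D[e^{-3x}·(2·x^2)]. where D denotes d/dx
2 x \left(2 - 3 x\right) e^{- 3 x}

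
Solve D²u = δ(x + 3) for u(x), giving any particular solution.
\frac{|x + 3|}{2}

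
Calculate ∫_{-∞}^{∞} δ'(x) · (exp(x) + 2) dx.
-1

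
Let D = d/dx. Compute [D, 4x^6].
24 x^{5}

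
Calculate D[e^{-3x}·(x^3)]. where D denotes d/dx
3 x^{2} \left(1 - x\right) e^{- 3 x}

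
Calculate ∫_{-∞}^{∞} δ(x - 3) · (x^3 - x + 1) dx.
25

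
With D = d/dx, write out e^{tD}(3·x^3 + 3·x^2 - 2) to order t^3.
3 t^{3} + t^{2} \left(9 x + 3\right) + 3 t x \left(3 x + 2\right) + 3 x^{3} + 3 x^{2} - 2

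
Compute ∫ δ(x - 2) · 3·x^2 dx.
12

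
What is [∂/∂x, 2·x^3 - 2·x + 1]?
6 x^{2} - 2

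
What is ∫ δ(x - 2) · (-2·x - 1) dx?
-5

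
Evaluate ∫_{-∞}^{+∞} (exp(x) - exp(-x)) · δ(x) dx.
0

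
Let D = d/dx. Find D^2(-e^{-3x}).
- 9 e^{- 3 x}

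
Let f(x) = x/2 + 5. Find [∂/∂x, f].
\frac{1}{2}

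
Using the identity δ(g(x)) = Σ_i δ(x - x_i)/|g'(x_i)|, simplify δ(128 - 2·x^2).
\frac{\delta(x - 8) + \delta(x + 8)}{32}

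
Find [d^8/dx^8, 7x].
56\frac{d^{7}}{dx^{7}}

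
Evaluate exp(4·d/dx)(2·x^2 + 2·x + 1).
2 x^{2} + 18 x + 41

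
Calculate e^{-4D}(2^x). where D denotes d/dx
2^{x - 4}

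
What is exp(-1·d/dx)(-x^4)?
- x^{4} + 4 x^{3} - 6 x^{2} + 4 x - 1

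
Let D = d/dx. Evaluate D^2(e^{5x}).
25 e^{5 x}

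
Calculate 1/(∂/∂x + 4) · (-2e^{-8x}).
\frac{e^{- 8 x}}{2}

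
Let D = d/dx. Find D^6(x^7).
5040 x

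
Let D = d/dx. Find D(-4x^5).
- 20 x^{4}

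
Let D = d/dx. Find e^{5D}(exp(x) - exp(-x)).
2 \sinh{\left(x + 5 \right)}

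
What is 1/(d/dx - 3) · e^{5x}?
\frac{e^{5 x}}{2}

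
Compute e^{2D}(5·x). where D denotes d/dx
5 x + 10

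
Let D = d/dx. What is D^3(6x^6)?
720 x^{3}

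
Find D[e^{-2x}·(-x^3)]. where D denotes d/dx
x^{2} \left(2 x - 3\right) e^{- 2 x}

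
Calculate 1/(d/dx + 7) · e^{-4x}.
\frac{e^{- 4 x}}{3}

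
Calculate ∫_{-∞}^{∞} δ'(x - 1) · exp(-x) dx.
e^{-1}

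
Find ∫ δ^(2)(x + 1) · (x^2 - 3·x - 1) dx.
2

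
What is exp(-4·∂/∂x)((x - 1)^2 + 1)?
x^{2} - 10 x + 26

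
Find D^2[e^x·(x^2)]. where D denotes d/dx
\left(x^{2} + 4 x + 2\right) e^{x}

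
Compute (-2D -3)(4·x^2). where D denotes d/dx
4 x \left(- 3 x - 4\right)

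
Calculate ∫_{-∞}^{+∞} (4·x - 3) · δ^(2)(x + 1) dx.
0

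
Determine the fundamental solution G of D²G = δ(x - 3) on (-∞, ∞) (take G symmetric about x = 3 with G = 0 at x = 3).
\frac{|x - 3|}{2}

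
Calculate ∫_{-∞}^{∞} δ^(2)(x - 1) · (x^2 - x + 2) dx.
2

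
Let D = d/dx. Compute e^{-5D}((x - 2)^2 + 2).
x^{2} - 14 x + 51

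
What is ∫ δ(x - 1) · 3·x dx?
3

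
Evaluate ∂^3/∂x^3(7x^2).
0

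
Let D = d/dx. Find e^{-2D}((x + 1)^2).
x^{2} - 2 x + 1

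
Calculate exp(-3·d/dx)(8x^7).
8 x^{7} - 168 x^{6} + 1512 x^{5} - 7560 x^{4} + 22680 x^{3} - 40824 x^{2} + 40824 x - 17496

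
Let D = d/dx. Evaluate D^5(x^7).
2520 x^{2}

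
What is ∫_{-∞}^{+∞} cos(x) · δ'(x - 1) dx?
\sin{\left(1 \right)}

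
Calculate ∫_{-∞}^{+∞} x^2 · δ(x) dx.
0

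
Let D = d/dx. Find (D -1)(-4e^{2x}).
- 4 e^{2 x}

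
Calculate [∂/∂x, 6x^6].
36 x^{5}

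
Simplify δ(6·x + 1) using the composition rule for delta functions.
\frac{\delta(x + 1/6)}{6}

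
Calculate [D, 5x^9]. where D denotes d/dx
45 x^{8}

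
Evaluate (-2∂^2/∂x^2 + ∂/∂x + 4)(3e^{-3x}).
- 51 e^{- 3 x}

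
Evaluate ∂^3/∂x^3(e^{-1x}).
- e^{- x}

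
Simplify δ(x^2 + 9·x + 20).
\frac{\delta(x + 5) + \delta(x + 4)}{1}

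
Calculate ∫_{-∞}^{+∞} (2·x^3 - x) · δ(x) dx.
0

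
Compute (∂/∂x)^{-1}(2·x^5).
\frac{x^{6}}{3}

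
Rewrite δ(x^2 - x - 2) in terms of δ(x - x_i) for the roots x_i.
\frac{\delta(x - 2) + \delta(x + 1)}{3}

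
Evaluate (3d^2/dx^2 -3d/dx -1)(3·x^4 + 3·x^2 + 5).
- 3 x^{4} - 36 x^{3} + 105 x^{2} - 18 x + 13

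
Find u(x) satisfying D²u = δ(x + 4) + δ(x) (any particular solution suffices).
\frac{|x + 4|}{2} + \frac{|x|}{2}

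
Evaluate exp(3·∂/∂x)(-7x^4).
- 7 x^{4} - 84 x^{3} - 378 x^{2} - 756 x - 567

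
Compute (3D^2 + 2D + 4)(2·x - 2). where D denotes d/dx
8 x - 4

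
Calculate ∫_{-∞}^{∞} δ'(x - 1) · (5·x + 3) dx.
-5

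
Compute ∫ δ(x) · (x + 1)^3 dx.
1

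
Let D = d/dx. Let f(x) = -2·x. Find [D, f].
-2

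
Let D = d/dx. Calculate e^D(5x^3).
5 x^{3} + 15 x^{2} + 15 x + 5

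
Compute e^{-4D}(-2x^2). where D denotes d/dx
- 2 x^{2} + 16 x - 32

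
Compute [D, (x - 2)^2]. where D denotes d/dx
2 x - 4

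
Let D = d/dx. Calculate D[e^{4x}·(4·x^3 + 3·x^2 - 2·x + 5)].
2 \left(8 x^{3} + 12 x^{2} - x + 9\right) e^{4 x}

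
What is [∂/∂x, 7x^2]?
14 x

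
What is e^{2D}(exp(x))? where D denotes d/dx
e^{x + 2}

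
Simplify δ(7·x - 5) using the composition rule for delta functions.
\frac{\delta(x - 5/7)}{7}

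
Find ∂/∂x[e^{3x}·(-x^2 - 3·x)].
\left(- 3 x^{2} - 11 x - 3\right) e^{3 x}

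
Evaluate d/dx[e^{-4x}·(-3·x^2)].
6 x \left(2 x - 1\right) e^{- 4 x}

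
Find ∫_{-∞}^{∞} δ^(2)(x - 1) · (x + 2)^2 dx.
2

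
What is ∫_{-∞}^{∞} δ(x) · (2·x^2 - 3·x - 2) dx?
-2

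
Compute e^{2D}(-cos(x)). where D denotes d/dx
- \cos{\left(x + 2 \right)}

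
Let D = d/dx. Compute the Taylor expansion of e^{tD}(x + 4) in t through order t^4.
t + x + 4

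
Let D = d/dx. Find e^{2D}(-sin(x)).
- \sin{\left(x + 2 \right)}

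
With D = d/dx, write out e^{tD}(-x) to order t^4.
- t - x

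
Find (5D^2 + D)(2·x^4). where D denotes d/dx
8 x^{2} \left(x + 15\right)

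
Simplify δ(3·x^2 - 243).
\frac{\delta(x - 9) + \delta(x + 9)}{54}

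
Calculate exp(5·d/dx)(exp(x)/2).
\frac{e^{x + 5}}{2}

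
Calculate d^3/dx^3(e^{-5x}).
- 125 e^{- 5 x}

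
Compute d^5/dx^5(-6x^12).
- 570240 x^{7}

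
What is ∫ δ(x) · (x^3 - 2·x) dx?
0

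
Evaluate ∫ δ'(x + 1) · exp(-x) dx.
e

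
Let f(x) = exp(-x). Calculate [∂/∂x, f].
- e^{- x}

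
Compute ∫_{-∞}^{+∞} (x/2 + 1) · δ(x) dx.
1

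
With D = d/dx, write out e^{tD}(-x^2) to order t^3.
- t^{2} - 2 t x - x^{2}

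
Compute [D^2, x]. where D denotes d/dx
2D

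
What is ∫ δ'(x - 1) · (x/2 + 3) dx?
- \frac{1}{2}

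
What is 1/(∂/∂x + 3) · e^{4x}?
\frac{e^{4 x}}{7}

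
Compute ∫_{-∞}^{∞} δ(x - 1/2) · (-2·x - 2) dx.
-3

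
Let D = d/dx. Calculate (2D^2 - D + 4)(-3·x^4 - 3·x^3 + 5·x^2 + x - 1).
- 12 x^{4} - 43 x^{2} - 42 x + 15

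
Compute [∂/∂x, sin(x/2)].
\frac{\cos{\left(\frac{x}{2} \right)}}{2}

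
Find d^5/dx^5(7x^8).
47040 x^{3}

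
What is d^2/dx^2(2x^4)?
24 x^{2}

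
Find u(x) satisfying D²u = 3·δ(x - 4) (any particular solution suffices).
\frac{3|x - 4|}{2}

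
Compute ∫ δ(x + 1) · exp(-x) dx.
e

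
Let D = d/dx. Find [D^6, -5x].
-30D^{5}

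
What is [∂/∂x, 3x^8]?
24 x^{7}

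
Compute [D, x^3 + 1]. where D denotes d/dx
3 x^{2}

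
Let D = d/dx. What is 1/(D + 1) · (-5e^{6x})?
- \frac{5 e^{6 x}}{7}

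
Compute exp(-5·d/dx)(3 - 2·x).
13 - 2 x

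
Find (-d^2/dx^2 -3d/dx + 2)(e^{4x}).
- 26 e^{4 x}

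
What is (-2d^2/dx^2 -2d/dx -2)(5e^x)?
- 30 e^{x}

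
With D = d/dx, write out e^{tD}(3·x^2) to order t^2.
3 t^{2} + 6 t x + 3 x^{2}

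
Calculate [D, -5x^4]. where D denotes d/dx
- 20 x^{3}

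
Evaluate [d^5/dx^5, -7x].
-35\frac{d^{4}}{dx^{4}}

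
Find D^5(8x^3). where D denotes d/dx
0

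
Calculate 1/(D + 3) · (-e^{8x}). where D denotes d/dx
- \frac{e^{8 x}}{11}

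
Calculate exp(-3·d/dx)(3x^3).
3 x^{3} - 27 x^{2} + 81 x - 81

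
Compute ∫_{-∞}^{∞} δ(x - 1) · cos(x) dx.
\cos{\left(1 \right)}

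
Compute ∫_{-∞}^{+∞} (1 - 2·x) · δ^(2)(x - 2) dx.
0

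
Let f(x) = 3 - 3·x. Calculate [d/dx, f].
-3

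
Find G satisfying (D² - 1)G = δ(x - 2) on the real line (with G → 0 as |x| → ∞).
-\frac{e^{-|x - 2|}}{2}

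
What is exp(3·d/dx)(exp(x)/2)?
\frac{e^{x + 3}}{2}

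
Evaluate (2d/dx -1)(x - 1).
3 - x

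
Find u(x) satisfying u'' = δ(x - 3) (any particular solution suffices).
\frac{|x - 3|}{2}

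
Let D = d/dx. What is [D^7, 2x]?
14D^{6}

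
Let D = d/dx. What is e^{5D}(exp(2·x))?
e^{2 x + 10}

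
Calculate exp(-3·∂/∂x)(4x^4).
4 x^{4} - 48 x^{3} + 216 x^{2} - 432 x + 324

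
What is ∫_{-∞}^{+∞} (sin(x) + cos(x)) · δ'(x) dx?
-1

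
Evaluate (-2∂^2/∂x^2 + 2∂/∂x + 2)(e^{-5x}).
- 58 e^{- 5 x}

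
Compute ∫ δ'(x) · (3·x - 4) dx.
-3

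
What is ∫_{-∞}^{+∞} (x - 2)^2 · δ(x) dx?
4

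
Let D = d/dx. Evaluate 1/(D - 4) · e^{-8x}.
- \frac{e^{- 8 x}}{12}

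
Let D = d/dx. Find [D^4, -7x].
-28D^{3}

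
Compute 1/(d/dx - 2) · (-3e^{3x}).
- 3 e^{3 x}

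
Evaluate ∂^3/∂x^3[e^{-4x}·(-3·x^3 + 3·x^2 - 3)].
6 \left(32 x^{3} - 104 x^{2} + 84 x + 17\right) e^{- 4 x}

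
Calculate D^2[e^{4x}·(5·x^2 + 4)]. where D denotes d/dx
\left(80 x^{2} + 80 x + 74\right) e^{4 x}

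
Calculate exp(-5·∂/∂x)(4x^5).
4 x^{5} - 100 x^{4} + 1000 x^{3} - 5000 x^{2} + 12500 x - 12500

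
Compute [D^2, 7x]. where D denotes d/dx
14D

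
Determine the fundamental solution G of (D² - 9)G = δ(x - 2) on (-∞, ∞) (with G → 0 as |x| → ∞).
-\frac{e^{-3|x - 2|}}{6}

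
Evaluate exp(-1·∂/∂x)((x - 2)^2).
x^{2} - 6 x + 9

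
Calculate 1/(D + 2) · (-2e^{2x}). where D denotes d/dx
- \frac{e^{2 x}}{2}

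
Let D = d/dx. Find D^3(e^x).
e^{x}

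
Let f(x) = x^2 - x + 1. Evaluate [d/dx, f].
2 x - 1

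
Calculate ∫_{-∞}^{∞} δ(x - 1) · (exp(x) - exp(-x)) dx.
2 \sinh{\left(1 \right)}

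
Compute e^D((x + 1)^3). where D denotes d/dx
x^{3} + 6 x^{2} + 12 x + 8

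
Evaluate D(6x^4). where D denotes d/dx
24 x^{3}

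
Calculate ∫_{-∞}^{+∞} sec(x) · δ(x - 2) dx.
\sec{\left(2 \right)}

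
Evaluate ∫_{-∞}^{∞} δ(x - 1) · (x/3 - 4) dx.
- \frac{11}{3}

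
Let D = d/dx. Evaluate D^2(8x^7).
336 x^{5}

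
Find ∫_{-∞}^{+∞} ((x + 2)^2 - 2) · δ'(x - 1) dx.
-6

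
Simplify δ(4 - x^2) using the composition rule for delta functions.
\frac{\delta(x - 2) + \delta(x + 2)}{4}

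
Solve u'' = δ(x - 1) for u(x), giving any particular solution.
\frac{|x - 1|}{2}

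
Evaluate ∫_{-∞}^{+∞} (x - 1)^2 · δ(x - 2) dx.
1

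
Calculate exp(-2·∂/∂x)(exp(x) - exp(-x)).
- e^{2 - x} + e^{x - 2}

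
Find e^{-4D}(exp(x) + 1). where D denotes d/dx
e^{x - 4} + 1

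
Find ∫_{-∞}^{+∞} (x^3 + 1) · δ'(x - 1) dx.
-3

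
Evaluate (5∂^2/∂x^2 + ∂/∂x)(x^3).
3 x \left(x + 10\right)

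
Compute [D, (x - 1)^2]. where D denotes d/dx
2 x - 2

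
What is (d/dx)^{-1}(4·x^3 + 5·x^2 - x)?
x^{4} + \frac{5 x^{3}}{3} - \frac{x^{2}}{2}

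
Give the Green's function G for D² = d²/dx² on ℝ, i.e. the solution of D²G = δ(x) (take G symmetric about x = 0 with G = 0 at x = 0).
\frac{|x|}{2}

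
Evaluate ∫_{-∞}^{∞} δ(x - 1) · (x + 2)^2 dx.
9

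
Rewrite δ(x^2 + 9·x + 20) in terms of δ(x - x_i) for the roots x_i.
\frac{\delta(x + 4) + \delta(x + 5)}{1}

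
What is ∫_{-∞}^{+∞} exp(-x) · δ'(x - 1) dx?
e^{-1}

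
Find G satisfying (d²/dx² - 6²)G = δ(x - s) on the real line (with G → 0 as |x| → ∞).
-\frac{e^{-6|x-s|}}{12}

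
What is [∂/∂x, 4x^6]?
24 x^{5}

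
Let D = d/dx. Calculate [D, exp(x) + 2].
e^{x}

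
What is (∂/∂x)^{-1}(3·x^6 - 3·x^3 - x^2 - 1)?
\frac{3 x^{7}}{7} - \frac{3 x^{4}}{4} - \frac{x^{3}}{3} - x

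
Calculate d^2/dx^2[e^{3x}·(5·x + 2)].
\left(45 x + 48\right) e^{3 x}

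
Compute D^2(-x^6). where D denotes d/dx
- 30 x^{4}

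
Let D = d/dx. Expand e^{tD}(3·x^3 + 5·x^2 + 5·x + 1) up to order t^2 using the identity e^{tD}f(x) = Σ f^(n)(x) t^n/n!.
t^{2} \left(9 x + 5\right) + t \left(9 x^{2} + 10 x + 5\right) + 3 x^{3} + 5 x^{2} + 5 x + 1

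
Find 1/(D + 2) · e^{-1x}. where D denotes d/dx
e^{- x}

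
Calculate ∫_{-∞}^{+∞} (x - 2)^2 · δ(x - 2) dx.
0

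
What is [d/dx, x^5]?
5 x^{4}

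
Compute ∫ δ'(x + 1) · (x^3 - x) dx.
-2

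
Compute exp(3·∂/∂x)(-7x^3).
- 7 x^{3} - 63 x^{2} - 189 x - 189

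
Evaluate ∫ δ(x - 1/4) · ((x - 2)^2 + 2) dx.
\frac{81}{16}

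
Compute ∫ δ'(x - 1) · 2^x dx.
- \log{\left(4 \right)}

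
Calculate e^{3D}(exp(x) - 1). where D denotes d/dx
e^{x + 3} - 1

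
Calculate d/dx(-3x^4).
- 12 x^{3}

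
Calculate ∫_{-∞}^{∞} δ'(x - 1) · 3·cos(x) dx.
3 \sin{\left(1 \right)}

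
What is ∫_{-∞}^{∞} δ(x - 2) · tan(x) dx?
\tan{\left(2 \right)}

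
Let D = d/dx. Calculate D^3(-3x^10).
- 2160 x^{7}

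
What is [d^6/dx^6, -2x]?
-12\frac{d^{5}}{dx^{5}}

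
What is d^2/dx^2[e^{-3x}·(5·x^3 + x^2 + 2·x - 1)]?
\left(45 x^{3} - 81 x^{2} + 36 x - 19\right) e^{- 3 x}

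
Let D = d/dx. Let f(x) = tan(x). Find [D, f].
\frac{1}{\cos^{2}{\left(x \right)}}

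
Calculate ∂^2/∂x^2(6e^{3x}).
54 e^{3 x}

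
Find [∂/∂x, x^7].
7 x^{6}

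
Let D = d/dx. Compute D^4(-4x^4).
-96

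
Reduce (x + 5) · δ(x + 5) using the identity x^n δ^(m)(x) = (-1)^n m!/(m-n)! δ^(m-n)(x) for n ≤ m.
0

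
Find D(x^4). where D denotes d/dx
4 x^{3}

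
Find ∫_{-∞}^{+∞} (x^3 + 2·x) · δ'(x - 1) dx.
-5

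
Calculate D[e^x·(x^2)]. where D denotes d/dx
x \left(x + 2\right) e^{x}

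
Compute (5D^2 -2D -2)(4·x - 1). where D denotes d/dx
- 8 x - 6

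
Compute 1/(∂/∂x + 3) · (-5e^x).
- \frac{5 e^{x}}{4}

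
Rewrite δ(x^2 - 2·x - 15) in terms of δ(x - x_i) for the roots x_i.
\frac{\delta(x - 5) + \delta(x + 3)}{8}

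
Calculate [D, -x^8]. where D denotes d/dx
- 8 x^{7}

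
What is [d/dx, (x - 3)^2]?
2 x - 6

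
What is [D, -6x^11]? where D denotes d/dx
- 66 x^{10}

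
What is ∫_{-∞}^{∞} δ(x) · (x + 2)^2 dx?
4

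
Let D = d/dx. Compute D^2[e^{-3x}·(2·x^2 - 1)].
\left(18 x^{2} - 24 x - 5\right) e^{- 3 x}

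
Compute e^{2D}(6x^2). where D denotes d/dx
6 x^{2} + 24 x + 24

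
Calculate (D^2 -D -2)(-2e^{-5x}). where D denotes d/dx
- 56 e^{- 5 x}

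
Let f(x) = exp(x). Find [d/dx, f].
e^{x}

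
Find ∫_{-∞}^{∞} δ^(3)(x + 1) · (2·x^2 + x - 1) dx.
0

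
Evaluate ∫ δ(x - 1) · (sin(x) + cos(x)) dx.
\cos{\left(1 \right)} + \sin{\left(1 \right)}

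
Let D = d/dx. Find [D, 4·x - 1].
4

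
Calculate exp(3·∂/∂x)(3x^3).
3 x^{3} + 27 x^{2} + 81 x + 81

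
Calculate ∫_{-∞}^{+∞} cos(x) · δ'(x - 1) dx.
\sin{\left(1 \right)}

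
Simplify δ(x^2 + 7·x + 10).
\frac{\delta(x + 2) + \delta(x + 5)}{3}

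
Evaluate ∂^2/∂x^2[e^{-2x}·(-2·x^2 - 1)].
8 \left(- x^{2} + 2 x - 1\right) e^{- 2 x}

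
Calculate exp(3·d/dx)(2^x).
2^{x + 3}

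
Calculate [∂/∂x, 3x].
3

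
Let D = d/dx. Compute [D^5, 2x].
10D^{4}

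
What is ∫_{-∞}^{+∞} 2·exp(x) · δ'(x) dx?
-2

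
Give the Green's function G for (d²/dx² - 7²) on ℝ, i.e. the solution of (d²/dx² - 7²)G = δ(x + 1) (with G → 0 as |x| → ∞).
-\frac{e^{-7|x + 1|}}{14}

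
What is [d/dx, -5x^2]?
- 10 x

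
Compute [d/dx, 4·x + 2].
4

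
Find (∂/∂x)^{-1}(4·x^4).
\frac{4 x^{5}}{5}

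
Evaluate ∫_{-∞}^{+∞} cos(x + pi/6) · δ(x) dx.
\frac{\sqrt{3}}{2}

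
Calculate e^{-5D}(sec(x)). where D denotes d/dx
\sec{\left(x - 5 \right)}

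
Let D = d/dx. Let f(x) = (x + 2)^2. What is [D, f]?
2 x + 4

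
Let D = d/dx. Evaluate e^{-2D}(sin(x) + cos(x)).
\sqrt{2} \cos{\left(- x + \frac{\pi}{4} + 2 \right)}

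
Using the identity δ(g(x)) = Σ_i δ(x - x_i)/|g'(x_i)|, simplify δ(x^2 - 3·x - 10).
\frac{\delta(x - 5) + \delta(x + 2)}{7}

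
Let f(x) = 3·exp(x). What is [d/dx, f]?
3 e^{x}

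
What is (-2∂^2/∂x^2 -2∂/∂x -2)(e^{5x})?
- 62 e^{5 x}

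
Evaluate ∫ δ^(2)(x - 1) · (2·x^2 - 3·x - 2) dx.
4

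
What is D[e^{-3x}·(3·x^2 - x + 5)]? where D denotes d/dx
\left(- 9 x^{2} + 9 x - 16\right) e^{- 3 x}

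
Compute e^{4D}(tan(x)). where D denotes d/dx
\tan{\left(x + 4 \right)}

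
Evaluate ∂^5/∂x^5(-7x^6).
- 5040 x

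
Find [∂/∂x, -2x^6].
- 12 x^{5}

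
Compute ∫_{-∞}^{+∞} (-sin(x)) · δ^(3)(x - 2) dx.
- \cos{\left(2 \right)}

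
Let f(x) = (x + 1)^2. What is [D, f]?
2 x + 2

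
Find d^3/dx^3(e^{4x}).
64 e^{4 x}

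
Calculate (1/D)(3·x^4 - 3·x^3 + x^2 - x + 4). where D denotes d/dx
\frac{3 x^{5}}{5} - \frac{3 x^{4}}{4} + \frac{x^{3}}{3} - \frac{x^{2}}{2} + 4 x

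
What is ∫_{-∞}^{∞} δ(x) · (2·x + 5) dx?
5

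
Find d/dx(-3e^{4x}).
- 12 e^{4 x}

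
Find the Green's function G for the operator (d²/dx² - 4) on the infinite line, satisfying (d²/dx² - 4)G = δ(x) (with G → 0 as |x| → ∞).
-\frac{e^{-2|x|}}{4}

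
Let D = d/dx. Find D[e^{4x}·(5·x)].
\left(20 x + 5\right) e^{4 x}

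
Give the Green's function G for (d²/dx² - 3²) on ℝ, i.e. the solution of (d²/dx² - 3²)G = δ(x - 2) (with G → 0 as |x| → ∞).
-\frac{e^{-3|x - 2|}}{6}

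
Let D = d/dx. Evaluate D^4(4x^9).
12096 x^{5}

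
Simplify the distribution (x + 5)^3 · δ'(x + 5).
0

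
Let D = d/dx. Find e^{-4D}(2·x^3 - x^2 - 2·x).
2 x^{3} - 25 x^{2} + 102 x - 136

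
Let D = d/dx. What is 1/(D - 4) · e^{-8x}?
- \frac{e^{- 8 x}}{12}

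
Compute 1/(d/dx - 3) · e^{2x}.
- e^{2 x}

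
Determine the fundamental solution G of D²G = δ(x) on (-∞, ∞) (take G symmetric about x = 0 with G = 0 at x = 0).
\frac{|x|}{2}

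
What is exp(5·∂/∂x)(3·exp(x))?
3 e^{x + 5}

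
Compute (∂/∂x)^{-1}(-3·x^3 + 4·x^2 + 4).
- \frac{3 x^{4}}{4} + \frac{4 x^{3}}{3} + 4 x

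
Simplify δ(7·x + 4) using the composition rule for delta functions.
\frac{\delta(x + 4/7)}{7}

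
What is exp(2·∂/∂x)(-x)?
- x - 2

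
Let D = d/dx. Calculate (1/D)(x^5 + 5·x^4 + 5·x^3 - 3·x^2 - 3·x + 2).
\frac{x^{6}}{6} + x^{5} + \frac{5 x^{4}}{4} - x^{3} - \frac{3 x^{2}}{2} + 2 x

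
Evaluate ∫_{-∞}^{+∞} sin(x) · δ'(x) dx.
-1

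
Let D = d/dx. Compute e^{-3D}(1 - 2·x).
7 - 2 x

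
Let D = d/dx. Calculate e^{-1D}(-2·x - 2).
- 2 x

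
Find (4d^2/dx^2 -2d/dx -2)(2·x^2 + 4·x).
- 4 x^{2} - 16 x + 8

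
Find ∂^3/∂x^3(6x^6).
720 x^{3}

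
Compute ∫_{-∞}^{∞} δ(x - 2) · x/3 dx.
\frac{2}{3}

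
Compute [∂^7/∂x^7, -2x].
-14\frac{d^{6}}{dx^{6}}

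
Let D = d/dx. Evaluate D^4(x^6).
360 x^{2}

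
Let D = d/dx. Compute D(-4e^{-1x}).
4 e^{- x}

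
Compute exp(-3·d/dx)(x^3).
x^{3} - 9 x^{2} + 27 x - 27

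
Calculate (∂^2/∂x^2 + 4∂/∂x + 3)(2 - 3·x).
- 9 x - 6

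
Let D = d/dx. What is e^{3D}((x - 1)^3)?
x^{3} + 6 x^{2} + 12 x + 8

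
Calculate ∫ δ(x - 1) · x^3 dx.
1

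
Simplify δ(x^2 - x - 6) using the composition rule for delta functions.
\frac{\delta(x + 2) + \delta(x - 3)}{5}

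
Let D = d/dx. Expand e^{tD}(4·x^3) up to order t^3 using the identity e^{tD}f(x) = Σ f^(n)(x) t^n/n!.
4 t^{3} + 12 t^{2} x + 12 t x^{2} + 4 x^{3}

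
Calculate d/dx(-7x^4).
- 28 x^{3}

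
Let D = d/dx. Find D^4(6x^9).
18144 x^{5}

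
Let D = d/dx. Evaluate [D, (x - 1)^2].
2 x - 2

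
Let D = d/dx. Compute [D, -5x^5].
- 25 x^{4}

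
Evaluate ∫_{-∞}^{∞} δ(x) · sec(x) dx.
1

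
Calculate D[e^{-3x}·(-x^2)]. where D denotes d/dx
x \left(3 x - 2\right) e^{- 3 x}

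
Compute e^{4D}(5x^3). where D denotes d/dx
5 x^{3} + 60 x^{2} + 240 x + 320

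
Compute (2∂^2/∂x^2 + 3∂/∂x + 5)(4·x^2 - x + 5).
20 x^{2} + 19 x + 38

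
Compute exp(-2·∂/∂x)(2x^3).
2 x^{3} - 12 x^{2} + 24 x - 16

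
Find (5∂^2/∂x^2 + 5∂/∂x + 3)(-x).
- 3 x - 5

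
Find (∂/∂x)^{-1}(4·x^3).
x^{4}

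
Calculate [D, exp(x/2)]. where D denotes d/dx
\frac{e^{\frac{x}{2}}}{2}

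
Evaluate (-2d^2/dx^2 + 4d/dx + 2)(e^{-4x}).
- 46 e^{- 4 x}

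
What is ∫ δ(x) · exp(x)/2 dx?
\frac{1}{2}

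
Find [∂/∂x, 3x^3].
9 x^{2}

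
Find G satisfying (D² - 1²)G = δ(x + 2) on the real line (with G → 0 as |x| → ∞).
-\frac{e^{-|x + 2|}}{2}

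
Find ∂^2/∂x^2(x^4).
12 x^{2}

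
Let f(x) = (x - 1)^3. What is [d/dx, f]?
3 \left(x - 1\right)^{2}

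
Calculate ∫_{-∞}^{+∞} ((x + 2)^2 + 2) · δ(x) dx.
6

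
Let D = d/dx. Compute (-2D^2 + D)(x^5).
5 x^{3} \left(x - 8\right)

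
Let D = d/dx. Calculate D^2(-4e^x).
- 4 e^{x}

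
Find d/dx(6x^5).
30 x^{4}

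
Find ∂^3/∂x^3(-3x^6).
- 360 x^{3}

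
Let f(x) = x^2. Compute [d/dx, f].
2 x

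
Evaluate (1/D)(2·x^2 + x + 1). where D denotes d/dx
\frac{2 x^{3}}{3} + \frac{x^{2}}{2} + x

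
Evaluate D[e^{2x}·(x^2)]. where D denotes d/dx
2 x \left(x + 1\right) e^{2 x}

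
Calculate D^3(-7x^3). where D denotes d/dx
-42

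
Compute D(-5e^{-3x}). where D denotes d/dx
15 e^{- 3 x}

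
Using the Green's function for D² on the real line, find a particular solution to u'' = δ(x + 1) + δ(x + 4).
\frac{|x + 1|}{2} + \frac{|x + 4|}{2}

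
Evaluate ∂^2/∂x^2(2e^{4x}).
32 e^{4 x}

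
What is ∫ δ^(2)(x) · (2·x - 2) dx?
0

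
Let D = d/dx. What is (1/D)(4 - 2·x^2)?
- \frac{2 x^{3}}{3} + 4 x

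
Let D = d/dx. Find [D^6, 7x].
42D^{5}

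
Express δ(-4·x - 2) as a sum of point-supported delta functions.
\frac{\delta(x + 1/2)}{4}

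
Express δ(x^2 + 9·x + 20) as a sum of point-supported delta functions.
\frac{\delta(x + 4) + \delta(x + 5)}{1}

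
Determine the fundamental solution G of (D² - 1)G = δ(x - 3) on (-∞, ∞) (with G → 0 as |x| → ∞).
-\frac{e^{-|x - 3|}}{2}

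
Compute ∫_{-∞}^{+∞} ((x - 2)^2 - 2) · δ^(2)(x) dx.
2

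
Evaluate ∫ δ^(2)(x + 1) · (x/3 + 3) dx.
0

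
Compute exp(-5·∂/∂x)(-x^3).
- x^{3} + 15 x^{2} - 75 x + 125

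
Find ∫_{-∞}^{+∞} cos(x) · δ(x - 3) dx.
\cos{\left(3 \right)}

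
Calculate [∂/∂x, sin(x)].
\cos{\left(x \right)}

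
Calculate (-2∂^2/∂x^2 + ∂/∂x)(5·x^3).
15 x \left(x - 4\right)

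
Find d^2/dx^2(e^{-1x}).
e^{- x}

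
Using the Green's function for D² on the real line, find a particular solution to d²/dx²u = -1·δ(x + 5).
-\frac{|x + 5|}{2}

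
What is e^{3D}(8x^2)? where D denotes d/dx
8 x^{2} + 48 x + 72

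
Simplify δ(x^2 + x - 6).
\frac{\delta(x + 3) + \delta(x - 2)}{5}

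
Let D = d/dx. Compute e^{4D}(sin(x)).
\sin{\left(x + 4 \right)}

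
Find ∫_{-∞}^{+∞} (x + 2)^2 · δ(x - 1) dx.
9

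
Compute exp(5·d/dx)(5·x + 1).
5 x + 26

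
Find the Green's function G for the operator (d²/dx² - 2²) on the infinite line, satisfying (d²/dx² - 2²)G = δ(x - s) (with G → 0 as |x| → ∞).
-\frac{e^{-2|x-s|}}{4}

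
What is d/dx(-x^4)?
- 4 x^{3}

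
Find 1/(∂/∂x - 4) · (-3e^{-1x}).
\frac{3 e^{- x}}{5}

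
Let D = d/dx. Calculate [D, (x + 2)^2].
2 x + 4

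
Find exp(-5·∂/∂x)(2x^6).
2 x^{6} - 60 x^{5} + 750 x^{4} - 5000 x^{3} + 18750 x^{2} - 37500 x + 31250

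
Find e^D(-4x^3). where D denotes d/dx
- 4 x^{3} - 12 x^{2} - 12 x - 4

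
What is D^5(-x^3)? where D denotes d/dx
0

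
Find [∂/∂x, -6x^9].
- 54 x^{8}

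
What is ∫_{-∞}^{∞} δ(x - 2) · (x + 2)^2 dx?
16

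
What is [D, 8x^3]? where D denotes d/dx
24 x^{2}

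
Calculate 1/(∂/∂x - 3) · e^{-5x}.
- \frac{e^{- 5 x}}{8}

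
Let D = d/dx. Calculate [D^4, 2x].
8D^{3}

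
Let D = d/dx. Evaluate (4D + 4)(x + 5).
4 x + 24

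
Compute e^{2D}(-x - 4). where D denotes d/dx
- x - 6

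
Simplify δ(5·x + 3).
\frac{\delta(x + 3/5)}{5}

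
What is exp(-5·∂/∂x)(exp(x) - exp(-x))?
- e^{5 - x} + e^{x - 5}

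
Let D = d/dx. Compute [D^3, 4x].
12D^{2}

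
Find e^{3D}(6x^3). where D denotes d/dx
6 x^{3} + 54 x^{2} + 162 x + 162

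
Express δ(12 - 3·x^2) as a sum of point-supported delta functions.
\frac{\delta(x - 2) + \delta(x + 2)}{12}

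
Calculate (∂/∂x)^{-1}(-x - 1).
- \frac{x^{2}}{2} - x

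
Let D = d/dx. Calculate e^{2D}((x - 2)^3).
x^{3}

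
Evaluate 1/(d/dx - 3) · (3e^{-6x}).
- \frac{e^{- 6 x}}{3}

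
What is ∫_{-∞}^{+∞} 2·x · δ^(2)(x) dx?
0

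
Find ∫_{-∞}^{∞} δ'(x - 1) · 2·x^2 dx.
-4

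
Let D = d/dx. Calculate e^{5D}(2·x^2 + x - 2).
2 x^{2} + 21 x + 53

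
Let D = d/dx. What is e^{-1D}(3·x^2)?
3 x^{2} - 6 x + 3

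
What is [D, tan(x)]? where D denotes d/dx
\frac{1}{\cos^{2}{\left(x \right)}}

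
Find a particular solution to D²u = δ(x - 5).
\frac{|x - 5|}{2}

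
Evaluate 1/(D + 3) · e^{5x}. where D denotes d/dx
\frac{e^{5 x}}{8}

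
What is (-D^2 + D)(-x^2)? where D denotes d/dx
2 - 2 x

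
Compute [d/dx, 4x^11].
44 x^{10}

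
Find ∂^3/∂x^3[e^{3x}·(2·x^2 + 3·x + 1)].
\left(54 x^{2} + 189 x + 144\right) e^{3 x}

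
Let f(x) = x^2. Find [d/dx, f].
2 x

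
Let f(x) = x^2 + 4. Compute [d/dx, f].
2 x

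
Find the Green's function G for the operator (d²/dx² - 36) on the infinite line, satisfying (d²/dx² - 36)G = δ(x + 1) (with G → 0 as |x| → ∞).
-\frac{e^{-6|x + 1|}}{12}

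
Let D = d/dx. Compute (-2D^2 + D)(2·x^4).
8 x^{2} \left(x - 6\right)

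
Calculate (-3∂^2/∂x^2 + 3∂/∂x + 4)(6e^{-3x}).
- 192 e^{- 3 x}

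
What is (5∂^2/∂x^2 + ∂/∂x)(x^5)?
5 x^{3} \left(x + 20\right)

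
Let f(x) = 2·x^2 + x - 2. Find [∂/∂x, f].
4 x + 1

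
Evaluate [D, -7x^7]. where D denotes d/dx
- 49 x^{6}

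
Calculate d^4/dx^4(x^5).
120 x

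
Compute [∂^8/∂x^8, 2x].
16\frac{d^{7}}{dx^{7}}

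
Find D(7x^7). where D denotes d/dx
49 x^{6}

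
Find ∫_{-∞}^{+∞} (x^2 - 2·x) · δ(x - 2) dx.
0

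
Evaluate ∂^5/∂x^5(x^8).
6720 x^{3}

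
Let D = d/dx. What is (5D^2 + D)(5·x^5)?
25 x^{3} \left(x + 20\right)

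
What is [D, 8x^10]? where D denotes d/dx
80 x^{9}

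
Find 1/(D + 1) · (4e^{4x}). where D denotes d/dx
\frac{4 e^{4 x}}{5}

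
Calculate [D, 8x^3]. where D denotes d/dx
24 x^{2}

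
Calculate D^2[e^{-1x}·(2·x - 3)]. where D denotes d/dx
\left(2 x - 7\right) e^{- x}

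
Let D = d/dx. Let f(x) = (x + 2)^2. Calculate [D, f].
2 x + 4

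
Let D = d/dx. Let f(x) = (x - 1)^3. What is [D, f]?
3 \left(x - 1\right)^{2}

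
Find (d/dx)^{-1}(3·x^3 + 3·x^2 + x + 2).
\frac{3 x^{4}}{4} + x^{3} + \frac{x^{2}}{2} + 2 x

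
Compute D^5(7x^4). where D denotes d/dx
0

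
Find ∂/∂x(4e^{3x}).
12 e^{3 x}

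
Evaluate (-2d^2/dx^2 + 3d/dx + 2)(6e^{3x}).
- 42 e^{3 x}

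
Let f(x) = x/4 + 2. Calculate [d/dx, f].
\frac{1}{4}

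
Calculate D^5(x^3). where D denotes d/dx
0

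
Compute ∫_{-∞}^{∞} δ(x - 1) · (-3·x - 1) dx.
-4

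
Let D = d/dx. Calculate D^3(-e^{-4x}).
64 e^{- 4 x}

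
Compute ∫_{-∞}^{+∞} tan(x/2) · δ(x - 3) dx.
\tan{\left(\frac{3}{2} \right)}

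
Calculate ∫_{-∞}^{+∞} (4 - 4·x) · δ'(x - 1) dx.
4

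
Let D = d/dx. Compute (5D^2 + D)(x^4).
4 x^{2} \left(x + 15\right)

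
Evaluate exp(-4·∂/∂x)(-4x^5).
- 4 x^{5} + 80 x^{4} - 640 x^{3} + 2560 x^{2} - 5120 x + 4096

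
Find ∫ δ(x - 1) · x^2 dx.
1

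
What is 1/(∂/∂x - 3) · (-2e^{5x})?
- e^{5 x}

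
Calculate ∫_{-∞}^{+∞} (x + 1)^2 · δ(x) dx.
1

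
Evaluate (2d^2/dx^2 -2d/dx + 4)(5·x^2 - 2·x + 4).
20 x^{2} - 28 x + 40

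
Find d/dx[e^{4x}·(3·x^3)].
x^{2} \left(12 x + 9\right) e^{4 x}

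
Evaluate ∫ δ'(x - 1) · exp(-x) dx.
e^{-1}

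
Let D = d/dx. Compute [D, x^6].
6 x^{5}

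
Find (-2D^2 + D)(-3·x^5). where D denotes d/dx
15 x^{3} \left(8 - x\right)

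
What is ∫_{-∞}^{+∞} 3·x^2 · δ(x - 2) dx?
12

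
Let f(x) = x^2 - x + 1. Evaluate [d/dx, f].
2 x - 1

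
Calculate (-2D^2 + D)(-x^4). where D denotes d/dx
4 x^{2} \left(6 - x\right)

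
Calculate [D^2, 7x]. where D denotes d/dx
14D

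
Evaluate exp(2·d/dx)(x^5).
x^{5} + 10 x^{4} + 40 x^{3} + 80 x^{2} + 80 x + 32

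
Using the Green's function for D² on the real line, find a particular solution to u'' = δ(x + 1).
\frac{|x + 1|}{2}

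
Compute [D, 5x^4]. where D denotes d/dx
20 x^{3}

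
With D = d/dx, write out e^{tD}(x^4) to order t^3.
x \left(4 t^{3} + 6 t^{2} x + 4 t x^{2} + x^{3}\right)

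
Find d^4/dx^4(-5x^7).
- 4200 x^{3}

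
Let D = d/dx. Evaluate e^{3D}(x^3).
x^{3} + 9 x^{2} + 27 x + 27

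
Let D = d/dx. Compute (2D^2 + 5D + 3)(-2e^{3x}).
- 72 e^{3 x}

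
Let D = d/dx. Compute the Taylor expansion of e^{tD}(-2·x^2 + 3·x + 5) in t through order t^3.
- 2 t^{2} - t \left(4 x - 3\right) - 2 x^{2} + 3 x + 5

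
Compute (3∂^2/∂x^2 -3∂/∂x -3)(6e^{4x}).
198 e^{4 x}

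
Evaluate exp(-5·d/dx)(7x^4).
7 x^{4} - 140 x^{3} + 1050 x^{2} - 3500 x + 4375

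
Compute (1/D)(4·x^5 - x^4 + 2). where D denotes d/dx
\frac{2 x^{6}}{3} - \frac{x^{5}}{5} + 2 x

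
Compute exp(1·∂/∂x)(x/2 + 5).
\frac{x}{2} + \frac{11}{2}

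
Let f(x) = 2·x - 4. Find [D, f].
2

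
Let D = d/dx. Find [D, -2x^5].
- 10 x^{4}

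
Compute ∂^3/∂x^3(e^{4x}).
64 e^{4 x}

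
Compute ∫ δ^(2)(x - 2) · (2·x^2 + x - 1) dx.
4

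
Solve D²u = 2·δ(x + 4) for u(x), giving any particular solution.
|x + 4|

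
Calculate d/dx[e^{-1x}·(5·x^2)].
5 x \left(2 - x\right) e^{- x}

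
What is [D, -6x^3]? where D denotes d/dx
- 18 x^{2}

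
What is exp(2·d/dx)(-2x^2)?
- 2 x^{2} - 8 x - 8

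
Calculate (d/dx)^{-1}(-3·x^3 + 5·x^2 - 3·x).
- \frac{3 x^{4}}{4} + \frac{5 x^{3}}{3} - \frac{3 x^{2}}{2}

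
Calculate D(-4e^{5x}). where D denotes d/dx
- 20 e^{5 x}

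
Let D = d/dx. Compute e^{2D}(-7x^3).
- 7 x^{3} - 42 x^{2} - 84 x - 56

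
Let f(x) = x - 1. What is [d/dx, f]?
1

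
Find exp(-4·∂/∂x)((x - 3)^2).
x^{2} - 14 x + 49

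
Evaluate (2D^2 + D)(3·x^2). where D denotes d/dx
6 x + 12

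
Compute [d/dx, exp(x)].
e^{x}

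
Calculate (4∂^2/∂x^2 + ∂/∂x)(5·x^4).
20 x^{2} \left(x + 12\right)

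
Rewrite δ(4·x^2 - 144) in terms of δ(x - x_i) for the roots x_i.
\frac{\delta(x - 6) + \delta(x + 6)}{48}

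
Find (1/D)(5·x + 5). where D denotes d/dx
\frac{5 x^{2}}{2} + 5 x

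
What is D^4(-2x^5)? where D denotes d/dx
- 240 x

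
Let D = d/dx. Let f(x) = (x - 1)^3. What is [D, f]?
3 \left(x - 1\right)^{2}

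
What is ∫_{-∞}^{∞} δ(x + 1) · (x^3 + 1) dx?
0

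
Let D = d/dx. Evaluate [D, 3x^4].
12 x^{3}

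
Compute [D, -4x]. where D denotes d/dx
-4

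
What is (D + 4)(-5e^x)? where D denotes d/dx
- 25 e^{x}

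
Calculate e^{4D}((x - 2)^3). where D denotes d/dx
x^{3} + 6 x^{2} + 12 x + 8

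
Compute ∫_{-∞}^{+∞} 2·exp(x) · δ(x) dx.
2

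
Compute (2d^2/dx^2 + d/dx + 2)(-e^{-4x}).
- 30 e^{- 4 x}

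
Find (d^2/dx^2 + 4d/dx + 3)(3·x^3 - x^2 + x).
9 x^{3} + 33 x^{2} + 13 x + 2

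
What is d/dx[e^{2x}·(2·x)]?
\left(4 x + 2\right) e^{2 x}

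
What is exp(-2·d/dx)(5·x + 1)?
5 x - 9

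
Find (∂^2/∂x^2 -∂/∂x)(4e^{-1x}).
8 e^{- x}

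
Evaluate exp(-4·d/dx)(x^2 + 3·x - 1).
x^{2} - 5 x + 3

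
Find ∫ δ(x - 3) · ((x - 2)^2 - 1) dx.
0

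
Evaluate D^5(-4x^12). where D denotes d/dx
- 380160 x^{7}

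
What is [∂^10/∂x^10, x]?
10\frac{d^{9}}{dx^{9}}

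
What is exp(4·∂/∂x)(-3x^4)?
- 3 x^{4} - 48 x^{3} - 288 x^{2} - 768 x - 768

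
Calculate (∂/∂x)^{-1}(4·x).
2 x^{2}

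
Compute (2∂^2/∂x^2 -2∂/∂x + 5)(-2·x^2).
- 10 x^{2} + 8 x - 8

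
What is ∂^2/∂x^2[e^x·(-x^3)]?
- x \left(x^{2} + 6 x + 6\right) e^{x}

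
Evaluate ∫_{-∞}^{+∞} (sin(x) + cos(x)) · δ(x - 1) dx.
\cos{\left(1 \right)} + \sin{\left(1 \right)}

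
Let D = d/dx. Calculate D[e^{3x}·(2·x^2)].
2 x \left(3 x + 2\right) e^{3 x}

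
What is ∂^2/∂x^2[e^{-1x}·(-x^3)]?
x \left(- x^{2} + 6 x - 6\right) e^{- x}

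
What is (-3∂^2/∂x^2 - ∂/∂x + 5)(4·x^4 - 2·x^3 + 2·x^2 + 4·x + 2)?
20 x^{4} - 26 x^{3} - 128 x^{2} + 52 x - 6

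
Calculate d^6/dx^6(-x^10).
- 151200 x^{4}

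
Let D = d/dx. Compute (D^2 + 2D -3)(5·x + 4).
- 15 x - 2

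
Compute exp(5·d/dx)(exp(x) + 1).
e^{x + 5} + 1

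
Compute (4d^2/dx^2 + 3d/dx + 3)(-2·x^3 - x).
- 6 x^{3} - 18 x^{2} - 51 x - 3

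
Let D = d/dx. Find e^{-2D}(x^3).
x^{3} - 6 x^{2} + 12 x - 8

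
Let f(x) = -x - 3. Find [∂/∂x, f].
-1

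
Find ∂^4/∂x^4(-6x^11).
- 47520 x^{7}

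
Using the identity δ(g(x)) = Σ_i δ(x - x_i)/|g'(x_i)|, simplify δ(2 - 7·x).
\frac{\delta(x - 2/7)}{7}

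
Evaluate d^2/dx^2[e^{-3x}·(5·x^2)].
5 \left(9 x^{2} - 12 x + 2\right) e^{- 3 x}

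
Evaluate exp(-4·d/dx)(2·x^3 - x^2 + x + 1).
2 x^{3} - 25 x^{2} + 105 x - 147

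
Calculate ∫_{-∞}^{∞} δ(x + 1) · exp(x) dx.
e^{-1}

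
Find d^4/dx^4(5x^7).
4200 x^{3}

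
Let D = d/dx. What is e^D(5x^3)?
5 x^{3} + 15 x^{2} + 15 x + 5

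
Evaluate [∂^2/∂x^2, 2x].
4\frac{d}{dx}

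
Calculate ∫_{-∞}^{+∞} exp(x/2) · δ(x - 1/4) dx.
e^{\frac{1}{8}}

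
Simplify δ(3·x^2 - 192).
\frac{\delta(x - 8) + \delta(x + 8)}{48}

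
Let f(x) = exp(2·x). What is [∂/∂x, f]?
2 e^{2 x}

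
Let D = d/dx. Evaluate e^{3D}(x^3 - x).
x^{3} + 9 x^{2} + 26 x + 24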